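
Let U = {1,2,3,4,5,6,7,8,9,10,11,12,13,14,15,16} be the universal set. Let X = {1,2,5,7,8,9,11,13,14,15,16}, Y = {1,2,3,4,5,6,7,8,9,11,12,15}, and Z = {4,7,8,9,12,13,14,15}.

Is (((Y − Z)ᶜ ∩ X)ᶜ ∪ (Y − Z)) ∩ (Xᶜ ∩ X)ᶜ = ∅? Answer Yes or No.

Y − Z = {1,2,3,5,6,11}
(Y − Z)ᶜ = {4,7,8,9,10,12,13,14,15,16}
(Y − Z)ᶜ ∩ X = {7,8,9,13,14,15,16}
((Y − Z)ᶜ ∩ X)ᶜ = {1,2,3,4,5,6,10,11,12}
((Y − Z)ᶜ ∩ X)ᶜ ∪ (Y − Z) = {1,2,3,4,5,6,10,11,12}
Xᶜ = {3,4,6,10,12}
Xᶜ ∩ X = {}
(Xᶜ ∩ X)ᶜ = {1,2,3,4,5,6,7,8,9,10,11,12,13,14,15,16}
1 lies in both, so they are not disjoint.

No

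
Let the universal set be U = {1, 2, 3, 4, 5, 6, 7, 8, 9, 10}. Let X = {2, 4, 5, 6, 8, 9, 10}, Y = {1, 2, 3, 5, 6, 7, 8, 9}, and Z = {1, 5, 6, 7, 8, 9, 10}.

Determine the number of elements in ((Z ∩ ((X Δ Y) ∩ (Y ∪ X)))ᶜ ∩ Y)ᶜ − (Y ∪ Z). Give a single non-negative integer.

X Δ Y = {1, 3, 4, 7, 10}
Y ∪ X = {1, 2, 3, 4, 5, 6, 7, 8, 9, 10}
(X Δ Y) ∩ (Y ∪ X) = {1, 3, 4, 7, 10}
Z ∩ ((X Δ Y) ∩ (Y ∪ X)) = {1, 7, 10}
(Z ∩ ((X Δ Y) ∩ (Y ∪ X)))ᶜ = {2, 3, 4, 5, 6, 8, 9}
(Z ∩ ((X Δ Y) ∩ (Y ∪ X)))ᶜ ∩ Y = {2, 3, 5, 6, 8, 9}
((Z ∩ ((X Δ Y) ∩ (Y ∪ X)))ᶜ ∩ Y)ᶜ = {1, 4, 7, 10}
Y ∪ Z = {1, 2, 3, 5, 6, 7, 8, 9, 10}
((Z ∩ ((X Δ Y) ∩ (Y ∪ X)))ᶜ ∩ Y)ᶜ − (Y ∪ Z) = {4}
|((Z ∩ ((X Δ Y) ∩ (Y ∪ X)))ᶜ ∩ Y)ᶜ − (Y ∪ Z)| = 1

1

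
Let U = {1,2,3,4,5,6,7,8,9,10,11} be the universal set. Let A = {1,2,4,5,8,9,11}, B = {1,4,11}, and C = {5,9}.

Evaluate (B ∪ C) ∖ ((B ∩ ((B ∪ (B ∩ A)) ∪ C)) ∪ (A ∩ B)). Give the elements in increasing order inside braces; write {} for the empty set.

B ∪ C = {1,4,5,9,11}
B ∩ A = {1,4,11}
B ∪ (B ∩ A) = {1,4,11}
(B ∪ (B ∩ A)) ∪ C = {1,4,5,9,11}
B ∩ ((B ∪ (B ∩ A)) ∪ C) = {1,4,11}
A ∩ B = {1,4,11}
(B ∩ ((B ∪ (B ∩ A)) ∪ C)) ∪ (A ∩ B) = {1,4,11}
(B ∪ C) ∖ ((B ∩ ((B ∪ (B ∩ A)) ∪ C)) ∪ (A ∩ B)) = {5,9}

{5,9}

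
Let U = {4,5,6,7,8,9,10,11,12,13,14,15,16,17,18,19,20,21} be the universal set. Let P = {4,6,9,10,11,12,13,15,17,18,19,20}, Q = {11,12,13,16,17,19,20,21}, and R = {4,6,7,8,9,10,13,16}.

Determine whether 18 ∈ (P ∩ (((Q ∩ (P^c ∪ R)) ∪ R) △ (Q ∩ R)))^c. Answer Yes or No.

18 ∈ P, so 18 ∉ P^c
18 ∉ P^c and 18 ∉ R, so 18 ∉ P^c ∪ R
18 ∉ Q and 18 ∉ (P^c ∪ R), so 18 ∉ Q ∩ (P^c ∪ R)
18 ∉ (Q ∩ (P^c ∪ R)) and 18 ∉ R, so 18 ∉ (Q ∩ (P^c ∪ R)) ∪ R
18 ∉ Q and 18 ∉ R, so 18 ∉ Q ∩ R
18 ∉ ((Q ∩ (P^c ∪ R)) ∪ R) and 18 ∉ (Q ∩ R), so 18 ∉ ((Q ∩ (P^c ∪ R)) ∪ R) △ (Q ∩ R)
18 ∈ P and 18 ∉ (((Q ∩ (P^c ∪ R)) ∪ R) △ (Q ∩ R)), so 18 ∉ P ∩ (((Q ∩ (P^c ∪ R)) ∪ R) △ (Q ∩ R))
18 ∈ (P ∩ (((Q ∩ (P^c ∪ R)) ∪ R) △ (Q ∩ R)))^c since 18 ∉ (P ∩ (((Q ∩ (P^c ∪ R)) ∪ R) △ (Q ∩ R)))

Yes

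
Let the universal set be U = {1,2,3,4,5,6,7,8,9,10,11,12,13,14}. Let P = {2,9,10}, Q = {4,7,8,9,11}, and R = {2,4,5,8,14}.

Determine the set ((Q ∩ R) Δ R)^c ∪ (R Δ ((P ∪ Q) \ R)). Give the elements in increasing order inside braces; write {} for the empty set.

{1,2,3,4,5,6,7,8,9,10,11,12,13,14}

Q ∩ R = {4,8}
(Q ∩ R) Δ R = {2,5,14}
((Q ∩ R) Δ R)^c = {1,3,4,6,7,8,9,10,11,12,13}
P ∪ Q = {2,4,7,8,9,10,11}
(P ∪ Q) \ R = {7,9,10,11}
R Δ ((P ∪ Q) \ R) = {2,4,5,7,8,9,10,11,14}
((Q ∩ R) Δ R)^c ∪ (R Δ ((P ∪ Q) \ R)) = {1,2,3,4,5,6,7,8,9,10,11,12,13,14}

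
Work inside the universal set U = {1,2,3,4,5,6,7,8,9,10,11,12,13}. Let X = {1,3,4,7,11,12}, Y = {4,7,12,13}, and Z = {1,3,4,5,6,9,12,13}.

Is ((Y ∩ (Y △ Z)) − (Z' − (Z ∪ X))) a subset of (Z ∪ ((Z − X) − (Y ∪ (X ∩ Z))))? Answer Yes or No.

Y △ Z = {1,3,5,6,7,9}
Y ∩ (Y △ Z) = {7}
Z' = {2,7,8,10,11}
Z ∪ X = {1,3,4,5,6,7,9,11,12,13}
Z' − (Z ∪ X) = {2,8,10}
(Y ∩ (Y △ Z)) − (Z' − (Z ∪ X)) = {7}
Z − X = {5,6,9,13}
X ∩ Z = {1,3,4,12}
Y ∪ (X ∩ Z) = {1,3,4,7,12,13}
(Z − X) − (Y ∪ (X ∩ Z)) = {5,6,9}
Z ∪ ((Z − X) − (Y ∪ (X ∩ Z))) = {1,3,4,5,6,9,12,13}
7 ∈ (Y ∩ (Y △ Z)) − (Z' − (Z ∪ X)) but 7 ∉ Z ∪ ((Z − X) − (Y ∪ (X ∩ Z))), so the inclusion fails.

No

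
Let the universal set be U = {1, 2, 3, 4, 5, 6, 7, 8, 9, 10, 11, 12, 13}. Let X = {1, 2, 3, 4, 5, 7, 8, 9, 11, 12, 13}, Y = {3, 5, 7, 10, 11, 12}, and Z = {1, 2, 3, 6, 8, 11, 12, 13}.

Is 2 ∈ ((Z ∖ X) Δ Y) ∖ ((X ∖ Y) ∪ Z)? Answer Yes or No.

2 ∈ Z and 2 ∈ X, so 2 ∉ Z ∖ X
2 ∉ (Z ∖ X) and 2 ∉ Y, so 2 ∉ (Z ∖ X) Δ Y
2 ∈ X and 2 ∉ Y, so 2 ∈ X ∖ Y
2 ∈ (X ∖ Y) and 2 ∈ Z, so 2 ∈ (X ∖ Y) ∪ Z
2 ∉ ((Z ∖ X) Δ Y) and 2 ∈ ((X ∖ Y) ∪ Z), so 2 ∉ ((Z ∖ X) Δ Y) ∖ ((X ∖ Y) ∪ Z)

No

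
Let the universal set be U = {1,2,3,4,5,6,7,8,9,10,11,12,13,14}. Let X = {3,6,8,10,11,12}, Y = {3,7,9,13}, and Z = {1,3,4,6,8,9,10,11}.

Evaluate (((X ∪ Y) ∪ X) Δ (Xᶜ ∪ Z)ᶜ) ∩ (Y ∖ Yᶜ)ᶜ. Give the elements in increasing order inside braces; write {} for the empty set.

{6,8,10,11}

X ∪ Y = {3,6,7,8,9,10,11,12,13}
(X ∪ Y) ∪ X = {3,6,7,8,9,10,11,12,13}
Xᶜ = {1,2,4,5,7,9,13,14}
Xᶜ ∪ Z = {1,2,3,4,5,6,7,8,9,10,11,13,14}
(Xᶜ ∪ Z)ᶜ = {12}
((X ∪ Y) ∪ X) Δ (Xᶜ ∪ Z)ᶜ = {3,6,7,8,9,10,11,13}
Yᶜ = {1,2,4,5,6,8,10,11,12,14}
Y ∖ Yᶜ = {3,7,9,13}
(Y ∖ Yᶜ)ᶜ = {1,2,4,5,6,8,10,11,12,14}
(((X ∪ Y) ∪ X) Δ (Xᶜ ∪ Z)ᶜ) ∩ (Y ∖ Yᶜ)ᶜ = {6,8,10,11}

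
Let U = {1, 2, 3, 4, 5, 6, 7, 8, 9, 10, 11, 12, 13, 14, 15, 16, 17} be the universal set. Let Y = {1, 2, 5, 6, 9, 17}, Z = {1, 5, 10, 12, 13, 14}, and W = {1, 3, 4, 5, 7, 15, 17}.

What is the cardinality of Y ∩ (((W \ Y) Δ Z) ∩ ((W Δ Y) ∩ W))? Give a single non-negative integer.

0

W \ Y = {3, 4, 7, 15}
(W \ Y) Δ Z = {1, 3, 4, 5, 7, 10, 12, 13, 14, 15}
W Δ Y = {2, 3, 4, 6, 7, 9, 15}
(W Δ Y) ∩ W = {3, 4, 7, 15}
((W \ Y) Δ Z) ∩ ((W Δ Y) ∩ W) = {3, 4, 7, 15}
Y ∩ (((W \ Y) Δ Z) ∩ ((W Δ Y) ∩ W)) = {}
|Y ∩ (((W \ Y) Δ Z) ∩ ((W Δ Y) ∩ W))| = 0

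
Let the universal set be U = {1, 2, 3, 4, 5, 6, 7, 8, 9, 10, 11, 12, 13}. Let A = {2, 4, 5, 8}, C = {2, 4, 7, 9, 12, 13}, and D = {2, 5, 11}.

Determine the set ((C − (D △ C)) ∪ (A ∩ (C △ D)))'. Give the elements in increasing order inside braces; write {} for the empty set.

{1, 3, 6, 7, 8, 9, 10, 11, 12, 13}

D △ C = {4, 5, 7, 9, 11, 12, 13}
C − (D △ C) = {2}
C △ D = {4, 5, 7, 9, 11, 12, 13}
A ∩ (C △ D) = {4, 5}
(C − (D △ C)) ∪ (A ∩ (C △ D)) = {2, 4, 5}
((C − (D △ C)) ∪ (A ∩ (C △ D)))' = {1, 3, 6, 7, 8, 9, 10, 11, 12, 13}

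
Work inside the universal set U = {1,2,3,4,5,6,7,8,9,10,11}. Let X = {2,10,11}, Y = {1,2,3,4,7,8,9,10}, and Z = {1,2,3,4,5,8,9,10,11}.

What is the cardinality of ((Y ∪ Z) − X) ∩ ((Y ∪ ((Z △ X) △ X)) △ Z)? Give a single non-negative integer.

1

Y ∪ Z = {1,2,3,4,5,7,8,9,10,11}
(Y ∪ Z) − X = {1,3,4,5,7,8,9}
Z △ X = {1,3,4,5,8,9}
(Z △ X) △ X = {1,2,3,4,5,8,9,10,11}
Y ∪ ((Z △ X) △ X) = {1,2,3,4,5,7,8,9,10,11}
(Y ∪ ((Z △ X) △ X)) △ Z = {7}
((Y ∪ Z) − X) ∩ ((Y ∪ ((Z △ X) △ X)) △ Z) = {7}
|((Y ∪ Z) − X) ∩ ((Y ∪ ((Z △ X) △ X)) △ Z)| = 1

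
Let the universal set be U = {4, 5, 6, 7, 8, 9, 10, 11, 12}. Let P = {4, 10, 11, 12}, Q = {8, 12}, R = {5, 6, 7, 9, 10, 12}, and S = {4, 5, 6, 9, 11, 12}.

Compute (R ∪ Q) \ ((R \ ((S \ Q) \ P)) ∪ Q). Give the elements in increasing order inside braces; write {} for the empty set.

{5, 6, 9}

R ∪ Q = {5, 6, 7, 8, 9, 10, 12}
S \ Q = {4, 5, 6, 9, 11}
(S \ Q) \ P = {5, 6, 9}
R \ ((S \ Q) \ P) = {7, 10, 12}
(R \ ((S \ Q) \ P)) ∪ Q = {7, 8, 10, 12}
(R ∪ Q) \ ((R \ ((S \ Q) \ P)) ∪ Q) = {5, 6, 9}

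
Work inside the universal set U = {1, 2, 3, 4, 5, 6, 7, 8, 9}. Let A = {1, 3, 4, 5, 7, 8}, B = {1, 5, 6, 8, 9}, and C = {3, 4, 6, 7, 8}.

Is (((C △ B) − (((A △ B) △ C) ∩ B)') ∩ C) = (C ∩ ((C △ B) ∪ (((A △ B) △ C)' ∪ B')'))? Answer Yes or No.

C △ B = {1, 3, 4, 5, 7, 9}
A △ B = {3, 4, 6, 7, 9}
(A △ B) △ C = {8, 9}
((A △ B) △ C) ∩ B = {8, 9}
(((A △ B) △ C) ∩ B)' = {1, 2, 3, 4, 5, 6, 7}
(C △ B) − (((A △ B) △ C) ∩ B)' = {9}
((C △ B) − (((A △ B) △ C) ∩ B)') ∩ C = {}
((A △ B) △ C)' = {1, 2, 3, 4, 5, 6, 7}
B' = {2, 3, 4, 7}
((A △ B) △ C)' ∪ B' = {1, 2, 3, 4, 5, 6, 7}
(((A △ B) △ C)' ∪ B')' = {8, 9}
(C △ B) ∪ (((A △ B) △ C)' ∪ B')' = {1, 3, 4, 5, 7, 8, 9}
C ∩ ((C △ B) ∪ (((A △ B) △ C)' ∪ B')') = {3, 4, 7, 8}
3 ∈ C ∩ ((C △ B) ∪ (((A △ B) △ C)' ∪ B')') but 3 ∉ ((C △ B) − (((A △ B) △ C) ∩ B)') ∩ C, so they differ.

No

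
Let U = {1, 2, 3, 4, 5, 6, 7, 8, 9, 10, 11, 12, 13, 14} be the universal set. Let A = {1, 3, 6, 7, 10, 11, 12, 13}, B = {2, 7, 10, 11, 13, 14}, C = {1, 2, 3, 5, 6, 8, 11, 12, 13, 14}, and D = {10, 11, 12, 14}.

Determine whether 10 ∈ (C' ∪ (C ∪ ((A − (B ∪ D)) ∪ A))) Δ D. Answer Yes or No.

No

10 ∉ C, so 10 ∈ C'
10 ∈ B and 10 ∈ D, so 10 ∈ B ∪ D
10 ∈ A and 10 ∈ (B ∪ D), so 10 ∉ A − (B ∪ D)
10 ∉ (A − (B ∪ D)) and 10 ∈ A, so 10 ∈ (A − (B ∪ D)) ∪ A
10 ∉ C and 10 ∈ ((A − (B ∪ D)) ∪ A), so 10 ∈ C ∪ ((A − (B ∪ D)) ∪ A)
10 ∈ C' and 10 ∈ (C ∪ ((A − (B ∪ D)) ∪ A)), so 10 ∈ C' ∪ (C ∪ ((A − (B ∪ D)) ∪ A))
10 ∈ (C' ∪ (C ∪ ((A − (B ∪ D)) ∪ A))) and 10 ∈ D, so 10 ∉ (C' ∪ (C ∪ ((A − (B ∪ D)) ∪ A))) Δ D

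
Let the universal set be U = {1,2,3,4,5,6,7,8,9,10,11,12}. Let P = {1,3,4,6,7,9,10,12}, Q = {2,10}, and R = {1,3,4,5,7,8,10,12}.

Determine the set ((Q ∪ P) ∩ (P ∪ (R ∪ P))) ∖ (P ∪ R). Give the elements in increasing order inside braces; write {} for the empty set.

Q ∪ P = {1,2,3,4,6,7,9,10,12}
R ∪ P = {1,3,4,5,6,7,8,9,10,12}
P ∪ (R ∪ P) = {1,3,4,5,6,7,8,9,10,12}
(Q ∪ P) ∩ (P ∪ (R ∪ P)) = {1,3,4,6,7,9,10,12}
P ∪ R = {1,3,4,5,6,7,8,9,10,12}
((Q ∪ P) ∩ (P ∪ (R ∪ P))) ∖ (P ∪ R) = {}

{}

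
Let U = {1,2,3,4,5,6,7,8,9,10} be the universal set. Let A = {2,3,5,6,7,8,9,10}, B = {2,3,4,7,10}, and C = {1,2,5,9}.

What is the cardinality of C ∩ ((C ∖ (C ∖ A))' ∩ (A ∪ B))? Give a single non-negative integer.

C ∖ A = {1}
C ∖ (C ∖ A) = {2,5,9}
(C ∖ (C ∖ A))' = {1,3,4,6,7,8,10}
A ∪ B = {2,3,4,5,6,7,8,9,10}
(C ∖ (C ∖ A))' ∩ (A ∪ B) = {3,4,6,7,8,10}
C ∩ ((C ∖ (C ∖ A))' ∩ (A ∪ B)) = {}
|C ∩ ((C ∖ (C ∖ A))' ∩ (A ∪ B))| = 0

0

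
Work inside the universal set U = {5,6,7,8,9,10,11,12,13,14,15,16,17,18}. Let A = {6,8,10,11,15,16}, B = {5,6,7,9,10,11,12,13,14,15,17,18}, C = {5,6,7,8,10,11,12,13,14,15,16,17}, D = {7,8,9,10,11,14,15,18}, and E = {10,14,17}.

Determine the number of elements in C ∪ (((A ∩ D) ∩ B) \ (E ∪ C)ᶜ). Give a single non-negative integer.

A ∩ D = {8,10,11,15}
(A ∩ D) ∩ B = {10,11,15}
E ∪ C = {5,6,7,8,10,11,12,13,14,15,16,17}
(E ∪ C)ᶜ = {9,18}
((A ∩ D) ∩ B) \ (E ∪ C)ᶜ = {10,11,15}
C ∪ (((A ∩ D) ∩ B) \ (E ∪ C)ᶜ) = {5,6,7,8,10,11,12,13,14,15,16,17}
|C ∪ (((A ∩ D) ∩ B) \ (E ∪ C)ᶜ)| = 12

12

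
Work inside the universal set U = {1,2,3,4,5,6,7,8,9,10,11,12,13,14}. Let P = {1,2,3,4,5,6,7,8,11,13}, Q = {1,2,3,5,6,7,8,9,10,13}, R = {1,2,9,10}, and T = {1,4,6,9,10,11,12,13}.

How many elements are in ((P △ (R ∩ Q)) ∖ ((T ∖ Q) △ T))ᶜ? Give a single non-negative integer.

R ∩ Q = {1,2,9,10}
P △ (R ∩ Q) = {3,4,5,6,7,8,9,10,11,13}
T ∖ Q = {4,11,12}
(T ∖ Q) △ T = {1,6,9,10,13}
(P △ (R ∩ Q)) ∖ ((T ∖ Q) △ T) = {3,4,5,7,8,11}
((P △ (R ∩ Q)) ∖ ((T ∖ Q) △ T))ᶜ = {1,2,6,9,10,12,13,14}
|((P △ (R ∩ Q)) ∖ ((T ∖ Q) △ T))ᶜ| = 8

8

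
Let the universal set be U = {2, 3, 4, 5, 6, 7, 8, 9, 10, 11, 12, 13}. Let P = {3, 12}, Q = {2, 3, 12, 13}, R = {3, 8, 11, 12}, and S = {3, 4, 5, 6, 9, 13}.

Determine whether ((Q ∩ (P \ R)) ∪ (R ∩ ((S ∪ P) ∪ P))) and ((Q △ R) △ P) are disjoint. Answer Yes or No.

P \ R = {}
Q ∩ (P \ R) = {}
S ∪ P = {3, 4, 5, 6, 9, 12, 13}
(S ∪ P) ∪ P = {3, 4, 5, 6, 9, 12, 13}
R ∩ ((S ∪ P) ∪ P) = {3, 12}
(Q ∩ (P \ R)) ∪ (R ∩ ((S ∪ P) ∪ P)) = {3, 12}
Q △ R = {2, 8, 11, 13}
(Q △ R) △ P = {2, 3, 8, 11, 12, 13}
3 lies in both, so they are not disjoint.

No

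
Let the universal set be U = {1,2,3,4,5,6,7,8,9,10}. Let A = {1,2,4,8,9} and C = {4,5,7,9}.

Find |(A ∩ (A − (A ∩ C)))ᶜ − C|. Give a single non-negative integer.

3

A ∩ C = {4,9}
A − (A ∩ C) = {1,2,8}
A ∩ (A − (A ∩ C)) = {1,2,8}
(A ∩ (A − (A ∩ C)))ᶜ = {3,4,5,6,7,9,10}
(A ∩ (A − (A ∩ C)))ᶜ − C = {3,6,10}
|(A ∩ (A − (A ∩ C)))ᶜ − C| = 3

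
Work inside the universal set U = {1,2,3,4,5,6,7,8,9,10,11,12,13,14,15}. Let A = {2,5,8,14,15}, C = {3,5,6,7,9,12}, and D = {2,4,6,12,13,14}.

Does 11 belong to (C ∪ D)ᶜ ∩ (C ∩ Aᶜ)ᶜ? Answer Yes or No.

11 ∉ C and 11 ∉ D, so 11 ∉ C ∪ D
11 ∈ (C ∪ D)ᶜ since 11 ∉ (C ∪ D)
11 ∉ A, so 11 ∈ Aᶜ
11 ∉ C and 11 ∈ Aᶜ, so 11 ∉ C ∩ Aᶜ
11 ∈ (C ∩ Aᶜ)ᶜ since 11 ∉ (C ∩ Aᶜ)
11 ∈ (C ∪ D)ᶜ and 11 ∈ (C ∩ Aᶜ)ᶜ, so 11 ∈ (C ∪ D)ᶜ ∩ (C ∩ Aᶜ)ᶜ

Yes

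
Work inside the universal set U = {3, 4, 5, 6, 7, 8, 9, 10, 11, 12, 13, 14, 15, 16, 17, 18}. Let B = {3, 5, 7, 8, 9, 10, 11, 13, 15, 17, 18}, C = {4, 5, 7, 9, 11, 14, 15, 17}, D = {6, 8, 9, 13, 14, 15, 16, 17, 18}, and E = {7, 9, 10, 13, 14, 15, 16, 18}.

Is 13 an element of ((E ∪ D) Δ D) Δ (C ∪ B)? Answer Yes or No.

Yes

13 ∈ E and 13 ∈ D, so 13 ∈ E ∪ D
13 ∈ (E ∪ D) and 13 ∈ D, so 13 ∉ (E ∪ D) Δ D
13 ∉ C and 13 ∈ B, so 13 ∈ C ∪ B
13 ∉ ((E ∪ D) Δ D) and 13 ∈ (C ∪ B), so 13 ∈ ((E ∪ D) Δ D) Δ (C ∪ B)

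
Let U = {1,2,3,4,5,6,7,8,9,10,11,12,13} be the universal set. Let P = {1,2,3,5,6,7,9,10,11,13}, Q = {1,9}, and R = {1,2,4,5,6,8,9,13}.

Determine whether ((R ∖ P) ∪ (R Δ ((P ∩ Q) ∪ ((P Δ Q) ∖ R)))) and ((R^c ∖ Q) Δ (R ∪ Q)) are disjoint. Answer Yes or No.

No

R ∖ P = {4,8}
P ∩ Q = {1,9}
P Δ Q = {2,3,5,6,7,10,11,13}
(P Δ Q) ∖ R = {3,7,10,11}
(P ∩ Q) ∪ ((P Δ Q) ∖ R) = {1,3,7,9,10,11}
R Δ ((P ∩ Q) ∪ ((P Δ Q) ∖ R)) = {2,3,4,5,6,7,8,10,11,13}
(R ∖ P) ∪ (R Δ ((P ∩ Q) ∪ ((P Δ Q) ∖ R))) = {2,3,4,5,6,7,8,10,11,13}
R^c = {3,7,10,11,12}
R^c ∖ Q = {3,7,10,11,12}
R ∪ Q = {1,2,4,5,6,8,9,13}
(R^c ∖ Q) Δ (R ∪ Q) = {1,2,3,4,5,6,7,8,9,10,11,12,13}
2 lies in both, so they are not disjoint.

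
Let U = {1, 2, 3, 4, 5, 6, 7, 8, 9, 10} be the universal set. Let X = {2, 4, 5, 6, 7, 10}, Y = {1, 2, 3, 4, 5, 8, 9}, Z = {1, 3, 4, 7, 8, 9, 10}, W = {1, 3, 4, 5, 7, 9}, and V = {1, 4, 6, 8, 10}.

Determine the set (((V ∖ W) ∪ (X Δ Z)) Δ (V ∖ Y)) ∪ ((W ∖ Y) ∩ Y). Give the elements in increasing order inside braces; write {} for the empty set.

V ∖ W = {6, 8, 10}
X Δ Z = {1, 2, 3, 5, 6, 8, 9}
(V ∖ W) ∪ (X Δ Z) = {1, 2, 3, 5, 6, 8, 9, 10}
V ∖ Y = {6, 10}
((V ∖ W) ∪ (X Δ Z)) Δ (V ∖ Y) = {1, 2, 3, 5, 8, 9}
W ∖ Y = {7}
(W ∖ Y) ∩ Y = {}
(((V ∖ W) ∪ (X Δ Z)) Δ (V ∖ Y)) ∪ ((W ∖ Y) ∩ Y) = {1, 2, 3, 5, 8, 9}

{1, 2, 3, 5, 8, 9}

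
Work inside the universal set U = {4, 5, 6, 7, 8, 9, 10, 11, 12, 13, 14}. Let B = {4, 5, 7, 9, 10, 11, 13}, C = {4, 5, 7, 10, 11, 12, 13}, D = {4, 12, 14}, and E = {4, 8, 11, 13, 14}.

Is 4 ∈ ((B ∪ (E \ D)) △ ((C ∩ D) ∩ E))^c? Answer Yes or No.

Yes

4 ∈ E and 4 ∈ D, so 4 ∉ E \ D
4 ∈ B and 4 ∉ (E \ D), so 4 ∈ B ∪ (E \ D)
4 ∈ C and 4 ∈ D, so 4 ∈ C ∩ D
4 ∈ (C ∩ D) and 4 ∈ E, so 4 ∈ (C ∩ D) ∩ E
4 ∈ (B ∪ (E \ D)) and 4 ∈ ((C ∩ D) ∩ E), so 4 ∉ (B ∪ (E \ D)) △ ((C ∩ D) ∩ E)
4 ∈ ((B ∪ (E \ D)) △ ((C ∩ D) ∩ E))^c since 4 ∉ ((B ∪ (E \ D)) △ ((C ∩ D) ∩ E))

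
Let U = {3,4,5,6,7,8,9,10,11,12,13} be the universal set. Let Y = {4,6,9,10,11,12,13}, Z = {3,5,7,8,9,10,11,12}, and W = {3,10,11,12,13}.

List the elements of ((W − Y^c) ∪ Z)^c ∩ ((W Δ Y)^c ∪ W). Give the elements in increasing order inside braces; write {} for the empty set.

{}

Y^c = {3,5,7,8}
W − Y^c = {10,11,12,13}
(W − Y^c) ∪ Z = {3,5,7,8,9,10,11,12,13}
((W − Y^c) ∪ Z)^c = {4,6}
W Δ Y = {3,4,6,9}
(W Δ Y)^c = {5,7,8,10,11,12,13}
(W Δ Y)^c ∪ W = {3,5,7,8,10,11,12,13}
((W − Y^c) ∪ Z)^c ∩ ((W Δ Y)^c ∪ W) = {}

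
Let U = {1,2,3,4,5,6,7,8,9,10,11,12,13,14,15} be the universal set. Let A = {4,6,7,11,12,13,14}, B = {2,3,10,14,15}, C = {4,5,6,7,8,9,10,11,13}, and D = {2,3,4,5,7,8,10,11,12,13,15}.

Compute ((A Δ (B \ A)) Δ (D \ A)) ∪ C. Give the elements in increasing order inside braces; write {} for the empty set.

{4,5,6,7,8,9,10,11,12,13,14}

B \ A = {2,3,10,15}
A Δ (B \ A) = {2,3,4,6,7,10,11,12,13,14,15}
D \ A = {2,3,5,8,10,15}
(A Δ (B \ A)) Δ (D \ A) = {4,5,6,7,8,11,12,13,14}
((A Δ (B \ A)) Δ (D \ A)) ∪ C = {4,5,6,7,8,9,10,11,12,13,14}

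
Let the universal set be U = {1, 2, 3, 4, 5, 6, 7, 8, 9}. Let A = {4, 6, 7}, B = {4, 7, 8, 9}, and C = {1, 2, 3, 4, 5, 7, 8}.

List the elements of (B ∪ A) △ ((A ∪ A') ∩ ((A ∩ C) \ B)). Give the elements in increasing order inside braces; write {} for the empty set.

B ∪ A = {4, 6, 7, 8, 9}
A' = {1, 2, 3, 5, 8, 9}
A ∪ A' = {1, 2, 3, 4, 5, 6, 7, 8, 9}
A ∩ C = {4, 7}
(A ∩ C) \ B = {}
(A ∪ A') ∩ ((A ∩ C) \ B) = {}
(B ∪ A) △ ((A ∪ A') ∩ ((A ∩ C) \ B)) = {4, 6, 7, 8, 9}

{4, 6, 7, 8, 9}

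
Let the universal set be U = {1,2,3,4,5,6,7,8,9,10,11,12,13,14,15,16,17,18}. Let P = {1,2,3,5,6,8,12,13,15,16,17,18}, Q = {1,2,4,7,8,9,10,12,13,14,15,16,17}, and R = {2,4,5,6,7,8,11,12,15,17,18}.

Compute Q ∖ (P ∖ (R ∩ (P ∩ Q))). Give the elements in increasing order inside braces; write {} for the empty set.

{2,4,7,8,9,10,12,14,15,17}

P ∩ Q = {1,2,8,12,13,15,16,17}
R ∩ (P ∩ Q) = {2,8,12,15,17}
P ∖ (R ∩ (P ∩ Q)) = {1,3,5,6,13,16,18}
Q ∖ (P ∖ (R ∩ (P ∩ Q))) = {2,4,7,8,9,10,12,14,15,17}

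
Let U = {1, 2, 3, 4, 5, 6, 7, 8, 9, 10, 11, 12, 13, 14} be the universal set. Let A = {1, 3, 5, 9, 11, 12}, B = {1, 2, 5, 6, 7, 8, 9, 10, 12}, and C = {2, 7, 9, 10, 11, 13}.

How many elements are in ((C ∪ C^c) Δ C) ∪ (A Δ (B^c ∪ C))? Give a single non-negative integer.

12

C^c = {1, 3, 4, 5, 6, 8, 12, 14}
C ∪ C^c = {1, 2, 3, 4, 5, 6, 7, 8, 9, 10, 11, 12, 13, 14}
(C ∪ C^c) Δ C = {1, 3, 4, 5, 6, 8, 12, 14}
B^c = {3, 4, 11, 13, 14}
B^c ∪ C = {2, 3, 4, 7, 9, 10, 11, 13, 14}
A Δ (B^c ∪ C) = {1, 2, 4, 5, 7, 10, 12, 13, 14}
((C ∪ C^c) Δ C) ∪ (A Δ (B^c ∪ C)) = {1, 2, 3, 4, 5, 6, 7, 8, 10, 12, 13, 14}
|((C ∪ C^c) Δ C) ∪ (A Δ (B^c ∪ C))| = 12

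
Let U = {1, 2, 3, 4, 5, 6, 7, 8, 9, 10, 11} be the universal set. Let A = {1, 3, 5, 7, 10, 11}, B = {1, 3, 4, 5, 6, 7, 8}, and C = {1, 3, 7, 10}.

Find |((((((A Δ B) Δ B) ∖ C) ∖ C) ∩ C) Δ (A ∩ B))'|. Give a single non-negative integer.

7

A Δ B = {4, 6, 8, 10, 11}
(A Δ B) Δ B = {1, 3, 5, 7, 10, 11}
((A Δ B) Δ B) ∖ C = {5, 11}
(((A Δ B) Δ B) ∖ C) ∖ C = {5, 11}
((((A Δ B) Δ B) ∖ C) ∖ C) ∩ C = {}
A ∩ B = {1, 3, 5, 7}
(((((A Δ B) Δ B) ∖ C) ∖ C) ∩ C) Δ (A ∩ B) = {1, 3, 5, 7}
((((((A Δ B) Δ B) ∖ C) ∖ C) ∩ C) Δ (A ∩ B))' = {2, 4, 6, 8, 9, 10, 11}
|((((((A Δ B) Δ B) ∖ C) ∖ C) ∩ C) Δ (A ∩ B))'| = 7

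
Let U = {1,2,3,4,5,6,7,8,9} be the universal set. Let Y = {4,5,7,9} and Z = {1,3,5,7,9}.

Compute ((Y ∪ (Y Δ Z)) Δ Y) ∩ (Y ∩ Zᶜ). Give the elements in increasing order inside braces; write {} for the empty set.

Y Δ Z = {1,3,4}
Y ∪ (Y Δ Z) = {1,3,4,5,7,9}
(Y ∪ (Y Δ Z)) Δ Y = {1,3}
Zᶜ = {2,4,6,8}
Y ∩ Zᶜ = {4}
((Y ∪ (Y Δ Z)) Δ Y) ∩ (Y ∩ Zᶜ) = {}

{}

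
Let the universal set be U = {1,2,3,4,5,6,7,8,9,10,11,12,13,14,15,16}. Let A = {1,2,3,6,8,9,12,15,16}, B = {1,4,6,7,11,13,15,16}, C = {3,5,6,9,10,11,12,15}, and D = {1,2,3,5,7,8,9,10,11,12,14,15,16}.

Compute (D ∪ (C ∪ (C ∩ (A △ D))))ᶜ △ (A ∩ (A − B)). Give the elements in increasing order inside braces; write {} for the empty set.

{2,3,4,8,9,12,13}

A △ D = {5,6,7,10,11,14}
C ∩ (A △ D) = {5,6,10,11}
C ∪ (C ∩ (A △ D)) = {3,5,6,9,10,11,12,15}
D ∪ (C ∪ (C ∩ (A △ D))) = {1,2,3,5,6,7,8,9,10,11,12,14,15,16}
(D ∪ (C ∪ (C ∩ (A △ D))))ᶜ = {4,13}
A − B = {2,3,8,9,12}
A ∩ (A − B) = {2,3,8,9,12}
(D ∪ (C ∪ (C ∩ (A △ D))))ᶜ △ (A ∩ (A − B)) = {2,3,4,8,9,12,13}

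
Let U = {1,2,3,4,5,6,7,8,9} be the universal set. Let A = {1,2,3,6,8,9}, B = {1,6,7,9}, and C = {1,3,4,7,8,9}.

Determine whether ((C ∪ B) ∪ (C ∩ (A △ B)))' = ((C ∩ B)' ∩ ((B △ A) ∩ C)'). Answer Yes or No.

C ∪ B = {1,3,4,6,7,8,9}
A △ B = {2,3,7,8}
C ∩ (A △ B) = {3,7,8}
(C ∪ B) ∪ (C ∩ (A △ B)) = {1,3,4,6,7,8,9}
((C ∪ B) ∪ (C ∩ (A △ B)))' = {2,5}
C ∩ B = {1,7,9}
(C ∩ B)' = {2,3,4,5,6,8}
B △ A = {2,3,7,8}
(B △ A) ∩ C = {3,7,8}
((B △ A) ∩ C)' = {1,2,4,5,6,9}
(C ∩ B)' ∩ ((B △ A) ∩ C)' = {2,4,5,6}
4 ∈ (C ∩ B)' ∩ ((B △ A) ∩ C)' but 4 ∉ ((C ∪ B) ∪ (C ∩ (A △ B)))', so they differ.

No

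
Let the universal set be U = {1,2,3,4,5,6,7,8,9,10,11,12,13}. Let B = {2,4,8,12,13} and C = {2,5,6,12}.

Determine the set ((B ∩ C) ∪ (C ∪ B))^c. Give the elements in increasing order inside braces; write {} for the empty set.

{1,3,7,9,10,11}

B ∩ C = {2,12}
C ∪ B = {2,4,5,6,8,12,13}
(B ∩ C) ∪ (C ∪ B) = {2,4,5,6,8,12,13}
((B ∩ C) ∪ (C ∪ B))^c = {1,3,7,9,10,11}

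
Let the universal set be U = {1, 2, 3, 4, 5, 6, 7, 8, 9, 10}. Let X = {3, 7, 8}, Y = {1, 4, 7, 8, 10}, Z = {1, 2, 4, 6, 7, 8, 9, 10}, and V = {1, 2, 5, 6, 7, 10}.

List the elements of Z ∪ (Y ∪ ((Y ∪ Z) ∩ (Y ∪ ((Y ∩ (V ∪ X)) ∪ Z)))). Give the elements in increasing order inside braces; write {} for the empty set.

Y ∪ Z = {1, 2, 4, 6, 7, 8, 9, 10}
V ∪ X = {1, 2, 3, 5, 6, 7, 8, 10}
Y ∩ (V ∪ X) = {1, 7, 8, 10}
(Y ∩ (V ∪ X)) ∪ Z = {1, 2, 4, 6, 7, 8, 9, 10}
Y ∪ ((Y ∩ (V ∪ X)) ∪ Z) = {1, 2, 4, 6, 7, 8, 9, 10}
(Y ∪ Z) ∩ (Y ∪ ((Y ∩ (V ∪ X)) ∪ Z)) = {1, 2, 4, 6, 7, 8, 9, 10}
Y ∪ ((Y ∪ Z) ∩ (Y ∪ ((Y ∩ (V ∪ X)) ∪ Z))) = {1, 2, 4, 6, 7, 8, 9, 10}
Z ∪ (Y ∪ ((Y ∪ Z) ∩ (Y ∪ ((Y ∩ (V ∪ X)) ∪ Z)))) = {1, 2, 4, 6, 7, 8, 9, 10}

{1, 2, 4, 6, 7, 8, 9, 10}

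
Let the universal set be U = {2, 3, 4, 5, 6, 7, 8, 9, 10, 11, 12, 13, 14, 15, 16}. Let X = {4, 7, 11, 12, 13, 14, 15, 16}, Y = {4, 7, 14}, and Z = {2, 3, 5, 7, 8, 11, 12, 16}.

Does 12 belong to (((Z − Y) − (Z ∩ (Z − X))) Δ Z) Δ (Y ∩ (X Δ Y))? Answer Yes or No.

No

12 ∈ Z and 12 ∉ Y, so 12 ∈ Z − Y
12 ∈ Z and 12 ∈ X, so 12 ∉ Z − X
12 ∈ Z and 12 ∉ (Z − X), so 12 ∉ Z ∩ (Z − X)
12 ∈ (Z − Y) and 12 ∉ (Z ∩ (Z − X)), so 12 ∈ (Z − Y) − (Z ∩ (Z − X))
12 ∈ ((Z − Y) − (Z ∩ (Z − X))) and 12 ∈ Z, so 12 ∉ ((Z − Y) − (Z ∩ (Z − X))) Δ Z
12 ∈ X and 12 ∉ Y, so 12 ∈ X Δ Y
12 ∉ Y and 12 ∈ (X Δ Y), so 12 ∉ Y ∩ (X Δ Y)
12 ∉ (((Z − Y) − (Z ∩ (Z − X))) Δ Z) and 12 ∉ (Y ∩ (X Δ Y)), so 12 ∉ (((Z − Y) − (Z ∩ (Z − X))) Δ Z) Δ (Y ∩ (X Δ Y))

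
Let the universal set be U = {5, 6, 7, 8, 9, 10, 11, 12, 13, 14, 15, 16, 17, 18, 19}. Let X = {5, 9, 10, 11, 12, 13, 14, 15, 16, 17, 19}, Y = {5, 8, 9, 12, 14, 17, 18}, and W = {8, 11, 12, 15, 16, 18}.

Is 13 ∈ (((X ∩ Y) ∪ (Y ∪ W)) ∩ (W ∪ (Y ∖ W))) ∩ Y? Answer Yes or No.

13 ∈ X and 13 ∉ Y, so 13 ∉ X ∩ Y
13 ∉ Y and 13 ∉ W, so 13 ∉ Y ∪ W
13 ∉ (X ∩ Y) and 13 ∉ (Y ∪ W), so 13 ∉ (X ∩ Y) ∪ (Y ∪ W)
13 ∉ Y and 13 ∉ W, so 13 ∉ Y ∖ W
13 ∉ W and 13 ∉ (Y ∖ W), so 13 ∉ W ∪ (Y ∖ W)
13 ∉ ((X ∩ Y) ∪ (Y ∪ W)) and 13 ∉ (W ∪ (Y ∖ W)), so 13 ∉ ((X ∩ Y) ∪ (Y ∪ W)) ∩ (W ∪ (Y ∖ W))
13 ∉ (((X ∩ Y) ∪ (Y ∪ W)) ∩ (W ∪ (Y ∖ W))) and 13 ∉ Y, so 13 ∉ (((X ∩ Y) ∪ (Y ∪ W)) ∩ (W ∪ (Y ∖ W))) ∩ Y

No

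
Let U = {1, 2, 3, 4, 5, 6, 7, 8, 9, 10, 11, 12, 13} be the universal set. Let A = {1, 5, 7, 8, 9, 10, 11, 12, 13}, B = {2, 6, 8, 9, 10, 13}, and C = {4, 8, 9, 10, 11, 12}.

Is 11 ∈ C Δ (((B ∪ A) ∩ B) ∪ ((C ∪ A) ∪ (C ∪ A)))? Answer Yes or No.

No

11 ∉ B and 11 ∈ A, so 11 ∈ B ∪ A
11 ∈ (B ∪ A) and 11 ∉ B, so 11 ∉ (B ∪ A) ∩ B
11 ∈ C and 11 ∈ A, so 11 ∈ C ∪ A
11 ∈ C and 11 ∈ A, so 11 ∈ C ∪ A
11 ∈ (C ∪ A) and 11 ∈ (C ∪ A), so 11 ∈ (C ∪ A) ∪ (C ∪ A)
11 ∉ ((B ∪ A) ∩ B) and 11 ∈ ((C ∪ A) ∪ (C ∪ A)), so 11 ∈ ((B ∪ A) ∩ B) ∪ ((C ∪ A) ∪ (C ∪ A))
11 ∈ C and 11 ∈ (((B ∪ A) ∩ B) ∪ ((C ∪ A) ∪ (C ∪ A))), so 11 ∉ C Δ (((B ∪ A) ∩ B) ∪ ((C ∪ A) ∪ (C ∪ A)))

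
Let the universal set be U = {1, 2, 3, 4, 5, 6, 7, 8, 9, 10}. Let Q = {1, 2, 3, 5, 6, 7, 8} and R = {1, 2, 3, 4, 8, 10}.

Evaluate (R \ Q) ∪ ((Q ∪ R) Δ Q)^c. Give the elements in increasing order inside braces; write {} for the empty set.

R \ Q = {4, 10}
Q ∪ R = {1, 2, 3, 4, 5, 6, 7, 8, 10}
(Q ∪ R) Δ Q = {4, 10}
((Q ∪ R) Δ Q)^c = {1, 2, 3, 5, 6, 7, 8, 9}
(R \ Q) ∪ ((Q ∪ R) Δ Q)^c = {1, 2, 3, 4, 5, 6, 7, 8, 9, 10}

{1, 2, 3, 4, 5, 6, 7, 8, 9, 10}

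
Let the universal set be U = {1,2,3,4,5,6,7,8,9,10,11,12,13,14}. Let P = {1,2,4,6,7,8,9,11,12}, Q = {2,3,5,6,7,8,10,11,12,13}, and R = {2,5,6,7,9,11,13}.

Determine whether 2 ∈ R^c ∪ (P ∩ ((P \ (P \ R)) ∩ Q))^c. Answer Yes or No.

No

2 ∈ R, so 2 ∉ R^c
2 ∈ P and 2 ∈ R, so 2 ∉ P \ R
2 ∈ P and 2 ∉ (P \ R), so 2 ∈ P \ (P \ R)
2 ∈ (P \ (P \ R)) and 2 ∈ Q, so 2 ∈ (P \ (P \ R)) ∩ Q
2 ∈ P and 2 ∈ ((P \ (P \ R)) ∩ Q), so 2 ∈ P ∩ ((P \ (P \ R)) ∩ Q)
2 ∉ (P ∩ ((P \ (P \ R)) ∩ Q))^c since 2 ∈ (P ∩ ((P \ (P \ R)) ∩ Q))
2 ∉ R^c and 2 ∉ (P ∩ ((P \ (P \ R)) ∩ Q))^c, so 2 ∉ R^c ∪ (P ∩ ((P \ (P \ R)) ∩ Q))^c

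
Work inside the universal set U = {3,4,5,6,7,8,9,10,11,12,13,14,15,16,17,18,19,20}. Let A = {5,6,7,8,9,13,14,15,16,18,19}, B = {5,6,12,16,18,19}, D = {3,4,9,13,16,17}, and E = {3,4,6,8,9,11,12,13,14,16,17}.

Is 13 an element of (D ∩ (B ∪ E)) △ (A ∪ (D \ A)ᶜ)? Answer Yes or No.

No

13 ∉ B and 13 ∈ E, so 13 ∈ B ∪ E
13 ∈ D and 13 ∈ (B ∪ E), so 13 ∈ D ∩ (B ∪ E)
13 ∈ D and 13 ∈ A, so 13 ∉ D \ A
13 ∈ (D \ A)ᶜ since 13 ∉ (D \ A)
13 ∈ A and 13 ∈ (D \ A)ᶜ, so 13 ∈ A ∪ (D \ A)ᶜ
13 ∈ (D ∩ (B ∪ E)) and 13 ∈ (A ∪ (D \ A)ᶜ), so 13 ∉ (D ∩ (B ∪ E)) △ (A ∪ (D \ A)ᶜ)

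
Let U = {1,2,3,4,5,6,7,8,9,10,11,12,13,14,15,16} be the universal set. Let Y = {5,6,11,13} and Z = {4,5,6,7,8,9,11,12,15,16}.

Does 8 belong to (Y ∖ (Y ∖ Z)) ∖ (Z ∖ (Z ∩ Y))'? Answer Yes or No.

8 ∉ Y and 8 ∈ Z, so 8 ∉ Y ∖ Z
8 ∉ Y and 8 ∉ (Y ∖ Z), so 8 ∉ Y ∖ (Y ∖ Z)
8 ∈ Z and 8 ∉ Y, so 8 ∉ Z ∩ Y
8 ∈ Z and 8 ∉ (Z ∩ Y), so 8 ∈ Z ∖ (Z ∩ Y)
8 ∉ (Z ∖ (Z ∩ Y))' since 8 ∈ (Z ∖ (Z ∩ Y))
8 ∉ (Y ∖ (Y ∖ Z)) and 8 ∉ (Z ∖ (Z ∩ Y))', so 8 ∉ (Y ∖ (Y ∖ Z)) ∖ (Z ∖ (Z ∩ Y))'

No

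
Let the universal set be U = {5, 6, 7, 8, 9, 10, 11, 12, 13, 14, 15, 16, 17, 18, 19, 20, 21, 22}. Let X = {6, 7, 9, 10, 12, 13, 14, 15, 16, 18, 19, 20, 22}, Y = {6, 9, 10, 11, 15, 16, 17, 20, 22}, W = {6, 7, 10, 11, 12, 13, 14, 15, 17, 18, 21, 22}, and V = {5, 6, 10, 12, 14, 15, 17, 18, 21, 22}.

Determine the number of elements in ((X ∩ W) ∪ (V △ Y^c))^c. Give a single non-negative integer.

X ∩ W = {6, 7, 10, 12, 13, 14, 15, 18, 22}
Y^c = {5, 7, 8, 12, 13, 14, 18, 19, 21}
V △ Y^c = {6, 7, 8, 10, 13, 15, 17, 19, 22}
(X ∩ W) ∪ (V △ Y^c) = {6, 7, 8, 10, 12, 13, 14, 15, 17, 18, 19, 22}
((X ∩ W) ∪ (V △ Y^c))^c = {5, 9, 11, 16, 20, 21}
|((X ∩ W) ∪ (V △ Y^c))^c| = 6

6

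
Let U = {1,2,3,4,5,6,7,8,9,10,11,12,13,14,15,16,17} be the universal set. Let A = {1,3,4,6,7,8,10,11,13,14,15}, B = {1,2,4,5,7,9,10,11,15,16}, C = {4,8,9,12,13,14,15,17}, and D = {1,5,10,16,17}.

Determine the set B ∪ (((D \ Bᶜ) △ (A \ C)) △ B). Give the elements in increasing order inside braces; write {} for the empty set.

{1,2,3,4,5,6,7,9,10,11,15,16}

Bᶜ = {3,6,8,12,13,14,17}
D \ Bᶜ = {1,5,10,16}
A \ C = {1,3,6,7,10,11}
(D \ Bᶜ) △ (A \ C) = {3,5,6,7,11,16}
((D \ Bᶜ) △ (A \ C)) △ B = {1,2,3,4,6,9,10,15}
B ∪ (((D \ Bᶜ) △ (A \ C)) △ B) = {1,2,3,4,5,6,7,9,10,11,15,16}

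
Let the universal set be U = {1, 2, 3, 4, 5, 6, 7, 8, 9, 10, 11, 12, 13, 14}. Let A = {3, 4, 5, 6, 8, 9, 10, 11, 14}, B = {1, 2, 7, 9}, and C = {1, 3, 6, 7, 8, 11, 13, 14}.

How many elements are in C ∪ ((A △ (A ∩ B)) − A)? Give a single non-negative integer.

A ∩ B = {9}
A △ (A ∩ B) = {3, 4, 5, 6, 8, 10, 11, 14}
(A △ (A ∩ B)) − A = {}
C ∪ ((A △ (A ∩ B)) − A) = {1, 3, 6, 7, 8, 11, 13, 14}
|C ∪ ((A △ (A ∩ B)) − A)| = 8

8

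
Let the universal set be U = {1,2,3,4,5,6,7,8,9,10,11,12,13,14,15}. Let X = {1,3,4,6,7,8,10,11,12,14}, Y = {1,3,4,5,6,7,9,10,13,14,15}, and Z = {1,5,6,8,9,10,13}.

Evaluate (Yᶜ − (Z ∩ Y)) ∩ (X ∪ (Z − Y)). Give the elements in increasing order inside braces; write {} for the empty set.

{8,11,12}

Yᶜ = {2,8,11,12}
Z ∩ Y = {1,5,6,9,10,13}
Yᶜ − (Z ∩ Y) = {2,8,11,12}
Z − Y = {8}
X ∪ (Z − Y) = {1,3,4,6,7,8,10,11,12,14}
(Yᶜ − (Z ∩ Y)) ∩ (X ∪ (Z − Y)) = {8,11,12}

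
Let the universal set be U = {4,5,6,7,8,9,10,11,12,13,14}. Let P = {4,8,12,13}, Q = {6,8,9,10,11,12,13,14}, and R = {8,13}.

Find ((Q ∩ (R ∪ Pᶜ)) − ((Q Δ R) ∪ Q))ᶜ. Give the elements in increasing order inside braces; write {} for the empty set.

{4,5,6,7,8,9,10,11,12,13,14}

Pᶜ = {5,6,7,9,10,11,14}
R ∪ Pᶜ = {5,6,7,8,9,10,11,13,14}
Q ∩ (R ∪ Pᶜ) = {6,8,9,10,11,13,14}
Q Δ R = {6,9,10,11,12,14}
(Q Δ R) ∪ Q = {6,8,9,10,11,12,13,14}
(Q ∩ (R ∪ Pᶜ)) − ((Q Δ R) ∪ Q) = {}
((Q ∩ (R ∪ Pᶜ)) − ((Q Δ R) ∪ Q))ᶜ = {4,5,6,7,8,9,10,11,12,13,14}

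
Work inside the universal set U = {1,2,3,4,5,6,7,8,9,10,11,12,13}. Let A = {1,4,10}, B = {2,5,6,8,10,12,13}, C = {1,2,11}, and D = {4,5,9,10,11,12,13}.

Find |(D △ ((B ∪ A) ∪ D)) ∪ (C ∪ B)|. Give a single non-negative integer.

9

B ∪ A = {1,2,4,5,6,8,10,12,13}
(B ∪ A) ∪ D = {1,2,4,5,6,8,9,10,11,12,13}
D △ ((B ∪ A) ∪ D) = {1,2,6,8}
C ∪ B = {1,2,5,6,8,10,11,12,13}
(D △ ((B ∪ A) ∪ D)) ∪ (C ∪ B) = {1,2,5,6,8,10,11,12,13}
|(D △ ((B ∪ A) ∪ D)) ∪ (C ∪ B)| = 9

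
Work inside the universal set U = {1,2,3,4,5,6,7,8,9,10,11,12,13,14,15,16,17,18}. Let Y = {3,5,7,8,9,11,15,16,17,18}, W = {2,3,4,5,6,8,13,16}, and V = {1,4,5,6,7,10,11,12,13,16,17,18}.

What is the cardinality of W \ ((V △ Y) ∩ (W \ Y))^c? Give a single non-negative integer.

3

V △ Y = {1,3,4,6,8,9,10,12,13,15}
W \ Y = {2,4,6,13}
(V △ Y) ∩ (W \ Y) = {4,6,13}
((V △ Y) ∩ (W \ Y))^c = {1,2,3,5,7,8,9,10,11,12,14,15,16,17,18}
W \ ((V △ Y) ∩ (W \ Y))^c = {4,6,13}
|W \ ((V △ Y) ∩ (W \ Y))^c| = 3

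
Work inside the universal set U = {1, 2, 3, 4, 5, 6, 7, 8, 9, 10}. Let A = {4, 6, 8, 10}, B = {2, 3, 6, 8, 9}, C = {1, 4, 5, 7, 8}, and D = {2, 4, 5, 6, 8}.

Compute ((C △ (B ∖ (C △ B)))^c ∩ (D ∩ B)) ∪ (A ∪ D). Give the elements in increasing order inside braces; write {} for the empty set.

C △ B = {1, 2, 3, 4, 5, 6, 7, 9}
B ∖ (C △ B) = {8}
C △ (B ∖ (C △ B)) = {1, 4, 5, 7}
(C △ (B ∖ (C △ B)))^c = {2, 3, 6, 8, 9, 10}
D ∩ B = {2, 6, 8}
(C △ (B ∖ (C △ B)))^c ∩ (D ∩ B) = {2, 6, 8}
A ∪ D = {2, 4, 5, 6, 8, 10}
((C △ (B ∖ (C △ B)))^c ∩ (D ∩ B)) ∪ (A ∪ D) = {2, 4, 5, 6, 8, 10}

{2, 4, 5, 6, 8, 10}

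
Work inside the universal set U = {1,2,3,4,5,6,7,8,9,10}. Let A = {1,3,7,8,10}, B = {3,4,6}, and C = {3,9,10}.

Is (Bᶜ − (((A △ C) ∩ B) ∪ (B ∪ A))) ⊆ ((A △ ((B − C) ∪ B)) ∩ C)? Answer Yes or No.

No

Bᶜ = {1,2,5,7,8,9,10}
A △ C = {1,7,8,9}
(A △ C) ∩ B = {}
B ∪ A = {1,3,4,6,7,8,10}
((A △ C) ∩ B) ∪ (B ∪ A) = {1,3,4,6,7,8,10}
Bᶜ − (((A △ C) ∩ B) ∪ (B ∪ A)) = {2,5,9}
B − C = {4,6}
(B − C) ∪ B = {3,4,6}
A △ ((B − C) ∪ B) = {1,4,6,7,8,10}
(A △ ((B − C) ∪ B)) ∩ C = {10}
2 ∈ Bᶜ − (((A △ C) ∩ B) ∪ (B ∪ A)) but 2 ∉ (A △ ((B − C) ∪ B)) ∩ C, so the inclusion fails.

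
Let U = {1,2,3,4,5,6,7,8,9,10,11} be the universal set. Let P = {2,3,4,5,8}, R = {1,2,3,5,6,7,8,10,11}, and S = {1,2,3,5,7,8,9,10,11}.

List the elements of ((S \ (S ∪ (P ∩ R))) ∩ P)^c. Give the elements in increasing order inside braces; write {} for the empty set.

P ∩ R = {2,3,5,8}
S ∪ (P ∩ R) = {1,2,3,5,7,8,9,10,11}
S \ (S ∪ (P ∩ R)) = {}
(S \ (S ∪ (P ∩ R))) ∩ P = {}
((S \ (S ∪ (P ∩ R))) ∩ P)^c = {1,2,3,4,5,6,7,8,9,10,11}

{1,2,3,4,5,6,7,8,9,10,11}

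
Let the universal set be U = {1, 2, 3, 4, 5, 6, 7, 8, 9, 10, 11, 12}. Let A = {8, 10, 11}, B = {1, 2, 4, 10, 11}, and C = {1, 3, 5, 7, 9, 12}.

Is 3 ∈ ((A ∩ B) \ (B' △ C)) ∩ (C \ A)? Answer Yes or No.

3 ∉ A and 3 ∉ B, so 3 ∉ A ∩ B
3 ∉ B, so 3 ∈ B'
3 ∈ B' and 3 ∈ C, so 3 ∉ B' △ C
3 ∉ (A ∩ B) and 3 ∉ (B' △ C), so 3 ∉ (A ∩ B) \ (B' △ C)
3 ∈ C and 3 ∉ A, so 3 ∈ C \ A
3 ∉ ((A ∩ B) \ (B' △ C)) and 3 ∈ (C \ A), so 3 ∉ ((A ∩ B) \ (B' △ C)) ∩ (C \ A)

No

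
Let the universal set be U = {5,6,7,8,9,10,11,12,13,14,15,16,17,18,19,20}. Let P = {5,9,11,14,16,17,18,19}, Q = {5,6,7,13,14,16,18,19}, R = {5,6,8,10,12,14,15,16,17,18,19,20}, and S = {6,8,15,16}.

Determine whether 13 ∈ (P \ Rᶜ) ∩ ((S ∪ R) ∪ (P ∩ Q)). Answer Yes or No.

No

13 ∉ R, so 13 ∈ Rᶜ
13 ∉ P and 13 ∈ Rᶜ, so 13 ∉ P \ Rᶜ
13 ∉ S and 13 ∉ R, so 13 ∉ S ∪ R
13 ∉ P and 13 ∈ Q, so 13 ∉ P ∩ Q
13 ∉ (S ∪ R) and 13 ∉ (P ∩ Q), so 13 ∉ (S ∪ R) ∪ (P ∩ Q)
13 ∉ (P \ Rᶜ) and 13 ∉ ((S ∪ R) ∪ (P ∩ Q)), so 13 ∉ (P \ Rᶜ) ∩ ((S ∪ R) ∪ (P ∩ Q))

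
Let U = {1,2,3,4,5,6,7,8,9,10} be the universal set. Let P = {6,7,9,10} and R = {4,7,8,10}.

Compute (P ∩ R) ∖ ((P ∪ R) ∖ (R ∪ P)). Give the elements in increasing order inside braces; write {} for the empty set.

{7,10}

P ∩ R = {7,10}
P ∪ R = {4,6,7,8,9,10}
R ∪ P = {4,6,7,8,9,10}
(P ∪ R) ∖ (R ∪ P) = {}
(P ∩ R) ∖ ((P ∪ R) ∖ (R ∪ P)) = {7,10}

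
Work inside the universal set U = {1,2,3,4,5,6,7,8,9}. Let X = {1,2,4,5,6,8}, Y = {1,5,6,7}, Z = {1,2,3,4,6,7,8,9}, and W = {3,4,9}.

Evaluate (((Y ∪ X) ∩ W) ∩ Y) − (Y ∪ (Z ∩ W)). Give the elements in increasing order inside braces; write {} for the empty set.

{}

Y ∪ X = {1,2,4,5,6,7,8}
(Y ∪ X) ∩ W = {4}
((Y ∪ X) ∩ W) ∩ Y = {}
Z ∩ W = {3,4,9}
Y ∪ (Z ∩ W) = {1,3,4,5,6,7,9}
(((Y ∪ X) ∩ W) ∩ Y) − (Y ∪ (Z ∩ W)) = {}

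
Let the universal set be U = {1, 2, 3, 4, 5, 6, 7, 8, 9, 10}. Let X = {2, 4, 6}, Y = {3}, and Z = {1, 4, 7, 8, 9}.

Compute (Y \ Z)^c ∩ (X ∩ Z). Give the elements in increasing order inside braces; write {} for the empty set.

Y \ Z = {3}
(Y \ Z)^c = {1, 2, 4, 5, 6, 7, 8, 9, 10}
X ∩ Z = {4}
(Y \ Z)^c ∩ (X ∩ Z) = {4}

{4}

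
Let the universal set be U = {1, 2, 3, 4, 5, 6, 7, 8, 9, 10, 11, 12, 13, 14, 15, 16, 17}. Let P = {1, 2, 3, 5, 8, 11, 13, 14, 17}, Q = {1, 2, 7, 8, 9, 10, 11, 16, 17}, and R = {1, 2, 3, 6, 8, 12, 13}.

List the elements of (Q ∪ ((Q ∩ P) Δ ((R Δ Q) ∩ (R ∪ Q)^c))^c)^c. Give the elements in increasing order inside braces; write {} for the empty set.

{}

Q ∩ P = {1, 2, 8, 11, 17}
R Δ Q = {3, 6, 7, 9, 10, 11, 12, 13, 16, 17}
R ∪ Q = {1, 2, 3, 6, 7, 8, 9, 10, 11, 12, 13, 16, 17}
(R ∪ Q)^c = {4, 5, 14, 15}
(R Δ Q) ∩ (R ∪ Q)^c = {}
(Q ∩ P) Δ ((R Δ Q) ∩ (R ∪ Q)^c) = {1, 2, 8, 11, 17}
((Q ∩ P) Δ ((R Δ Q) ∩ (R ∪ Q)^c))^c = {3, 4, 5, 6, 7, 9, 10, 12, 13, 14, 15, 16}
Q ∪ ((Q ∩ P) Δ ((R Δ Q) ∩ (R ∪ Q)^c))^c = {1, 2, 3, 4, 5, 6, 7, 8, 9, 10, 11, 12, 13, 14, 15, 16, 17}
(Q ∪ ((Q ∩ P) Δ ((R Δ Q) ∩ (R ∪ Q)^c))^c)^c = {}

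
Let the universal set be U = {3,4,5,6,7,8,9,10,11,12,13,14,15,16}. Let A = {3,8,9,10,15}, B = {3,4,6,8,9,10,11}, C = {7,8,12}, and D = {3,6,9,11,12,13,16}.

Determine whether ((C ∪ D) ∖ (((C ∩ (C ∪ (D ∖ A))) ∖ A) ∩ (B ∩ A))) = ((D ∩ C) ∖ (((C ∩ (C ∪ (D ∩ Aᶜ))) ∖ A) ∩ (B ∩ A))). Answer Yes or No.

No

C ∪ D = {3,6,7,8,9,11,12,13,16}
D ∖ A = {6,11,12,13,16}
C ∪ (D ∖ A) = {6,7,8,11,12,13,16}
C ∩ (C ∪ (D ∖ A)) = {7,8,12}
(C ∩ (C ∪ (D ∖ A))) ∖ A = {7,12}
B ∩ A = {3,8,9,10}
((C ∩ (C ∪ (D ∖ A))) ∖ A) ∩ (B ∩ A) = {}
(C ∪ D) ∖ (((C ∩ (C ∪ (D ∖ A))) ∖ A) ∩ (B ∩ A)) = {3,6,7,8,9,11,12,13,16}
D ∩ C = {12}
Aᶜ = {4,5,6,7,11,12,13,14,16}
D ∩ Aᶜ = {6,11,12,13,16}
C ∪ (D ∩ Aᶜ) = {6,7,8,11,12,13,16}
C ∩ (C ∪ (D ∩ Aᶜ)) = {7,8,12}
(C ∩ (C ∪ (D ∩ Aᶜ))) ∖ A = {7,12}
((C ∩ (C ∪ (D ∩ Aᶜ))) ∖ A) ∩ (B ∩ A) = {}
(D ∩ C) ∖ (((C ∩ (C ∪ (D ∩ Aᶜ))) ∖ A) ∩ (B ∩ A)) = {12}
3 ∈ (C ∪ D) ∖ (((C ∩ (C ∪ (D ∖ A))) ∖ A) ∩ (B ∩ A)) but 3 ∉ (D ∩ C) ∖ (((C ∩ (C ∪ (D ∩ Aᶜ))) ∖ A) ∩ (B ∩ A)), so they differ.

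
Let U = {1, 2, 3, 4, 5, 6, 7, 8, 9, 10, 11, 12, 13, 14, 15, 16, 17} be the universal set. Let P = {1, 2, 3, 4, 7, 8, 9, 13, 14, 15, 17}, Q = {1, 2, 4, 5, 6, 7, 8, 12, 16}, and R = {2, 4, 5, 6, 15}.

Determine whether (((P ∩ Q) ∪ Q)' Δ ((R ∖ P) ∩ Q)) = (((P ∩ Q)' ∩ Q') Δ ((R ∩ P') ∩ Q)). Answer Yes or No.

P ∩ Q = {1, 2, 4, 7, 8}
(P ∩ Q) ∪ Q = {1, 2, 4, 5, 6, 7, 8, 12, 16}
((P ∩ Q) ∪ Q)' = {3, 9, 10, 11, 13, 14, 15, 17}
R ∖ P = {5, 6}
(R ∖ P) ∩ Q = {5, 6}
((P ∩ Q) ∪ Q)' Δ ((R ∖ P) ∩ Q) = {3, 5, 6, 9, 10, 11, 13, 14, 15, 17}
(P ∩ Q)' = {3, 5, 6, 9, 10, 11, 12, 13, 14, 15, 16, 17}
Q' = {3, 9, 10, 11, 13, 14, 15, 17}
(P ∩ Q)' ∩ Q' = {3, 9, 10, 11, 13, 14, 15, 17}
P' = {5, 6, 10, 11, 12, 16}
R ∩ P' = {5, 6}
(R ∩ P') ∩ Q = {5, 6}
((P ∩ Q)' ∩ Q') Δ ((R ∩ P') ∩ Q) = {3, 5, 6, 9, 10, 11, 13, 14, 15, 17}
Both equal {3, 5, 6, 9, 10, 11, 13, 14, 15, 17}, so ((P ∩ Q) ∪ Q)' Δ ((R ∖ P) ∩ Q) = ((P ∩ Q)' ∩ Q') Δ ((R ∩ P') ∩ Q).

Yes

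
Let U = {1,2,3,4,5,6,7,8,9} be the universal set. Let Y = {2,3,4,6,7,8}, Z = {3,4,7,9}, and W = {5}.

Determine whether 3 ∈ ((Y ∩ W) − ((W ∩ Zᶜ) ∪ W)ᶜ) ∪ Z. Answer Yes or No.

Yes

3 ∈ Y and 3 ∉ W, so 3 ∉ Y ∩ W
3 ∈ Z, so 3 ∉ Zᶜ
3 ∉ W and 3 ∉ Zᶜ, so 3 ∉ W ∩ Zᶜ
3 ∉ (W ∩ Zᶜ) and 3 ∉ W, so 3 ∉ (W ∩ Zᶜ) ∪ W
3 ∈ ((W ∩ Zᶜ) ∪ W)ᶜ since 3 ∉ ((W ∩ Zᶜ) ∪ W)
3 ∉ (Y ∩ W) and 3 ∈ ((W ∩ Zᶜ) ∪ W)ᶜ, so 3 ∉ (Y ∩ W) − ((W ∩ Zᶜ) ∪ W)ᶜ
3 ∉ ((Y ∩ W) − ((W ∩ Zᶜ) ∪ W)ᶜ) and 3 ∈ Z, so 3 ∈ ((Y ∩ W) − ((W ∩ Zᶜ) ∪ W)ᶜ) ∪ Z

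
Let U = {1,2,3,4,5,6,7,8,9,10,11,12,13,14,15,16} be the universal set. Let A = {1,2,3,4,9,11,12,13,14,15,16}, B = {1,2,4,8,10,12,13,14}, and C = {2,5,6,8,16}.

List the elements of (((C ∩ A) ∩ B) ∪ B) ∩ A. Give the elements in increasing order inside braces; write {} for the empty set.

C ∩ A = {2,16}
(C ∩ A) ∩ B = {2}
((C ∩ A) ∩ B) ∪ B = {1,2,4,8,10,12,13,14}
(((C ∩ A) ∩ B) ∪ B) ∩ A = {1,2,4,12,13,14}

{1,2,4,12,13,14}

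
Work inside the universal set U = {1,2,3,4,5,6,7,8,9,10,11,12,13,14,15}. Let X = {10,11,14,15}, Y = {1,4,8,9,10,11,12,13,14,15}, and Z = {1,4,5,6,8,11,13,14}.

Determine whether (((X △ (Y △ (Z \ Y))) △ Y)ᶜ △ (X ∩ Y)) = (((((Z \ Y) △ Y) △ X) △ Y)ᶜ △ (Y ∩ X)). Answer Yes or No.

Yes

Z \ Y = {5,6}
Y △ (Z \ Y) = {1,4,5,6,8,9,10,11,12,13,14,15}
X △ (Y △ (Z \ Y)) = {1,4,5,6,8,9,12,13}
(X △ (Y △ (Z \ Y))) △ Y = {5,6,10,11,14,15}
((X △ (Y △ (Z \ Y))) △ Y)ᶜ = {1,2,3,4,7,8,9,12,13}
X ∩ Y = {10,11,14,15}
((X △ (Y △ (Z \ Y))) △ Y)ᶜ △ (X ∩ Y) = {1,2,3,4,7,8,9,10,11,12,13,14,15}
(Z \ Y) △ Y = {1,4,5,6,8,9,10,11,12,13,14,15}
((Z \ Y) △ Y) △ X = {1,4,5,6,8,9,12,13}
(((Z \ Y) △ Y) △ X) △ Y = {5,6,10,11,14,15}
((((Z \ Y) △ Y) △ X) △ Y)ᶜ = {1,2,3,4,7,8,9,12,13}
Y ∩ X = {10,11,14,15}
((((Z \ Y) △ Y) △ X) △ Y)ᶜ △ (Y ∩ X) = {1,2,3,4,7,8,9,10,11,12,13,14,15}
Both equal {1,2,3,4,7,8,9,10,11,12,13,14,15}, so ((X △ (Y △ (Z \ Y))) △ Y)ᶜ △ (X ∩ Y) = ((((Z \ Y) △ Y) △ X) △ Y)ᶜ △ (Y ∩ X).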